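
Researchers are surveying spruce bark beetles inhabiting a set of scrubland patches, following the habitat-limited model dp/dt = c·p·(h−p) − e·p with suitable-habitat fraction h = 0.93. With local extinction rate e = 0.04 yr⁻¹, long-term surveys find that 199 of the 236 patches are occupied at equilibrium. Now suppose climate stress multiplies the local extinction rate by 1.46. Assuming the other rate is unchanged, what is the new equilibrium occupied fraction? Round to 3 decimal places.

Observed p* = 199/236 = 0.84322.
Balance c(h−p*) = e gives c = e/(0.93 − 0.84322) = 0.04/0.08678 = 0.46094.
New p* = 0.93 − e/c = 0.93 − 0.05840/0.46094 = 0.80330.

0.803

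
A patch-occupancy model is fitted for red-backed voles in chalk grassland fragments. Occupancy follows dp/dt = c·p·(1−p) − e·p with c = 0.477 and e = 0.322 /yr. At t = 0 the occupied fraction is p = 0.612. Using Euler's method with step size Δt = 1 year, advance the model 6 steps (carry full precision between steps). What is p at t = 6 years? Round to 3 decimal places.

Update rule: p ← p + [c·p·(1−p) − e·p]·Δt with Δt = 1.
  1  |  dp/dt·Δt = -0.083797  |  p_1 = 0.528203
  2  |  dp/dt·Δt = -0.051211  |  p_2 = 0.476992
  3  |  dp/dt·Δt = -0.034594  |  p_3 = 0.442398
  4  |  dp/dt·Δt = -0.024785  |  p_4 = 0.417613
  5  |  dp/dt·Δt = -0.018459  |  p_5 = 0.399154
  6  |  dp/dt·Δt = -0.014129  |  p_6 = 0.385025

0.385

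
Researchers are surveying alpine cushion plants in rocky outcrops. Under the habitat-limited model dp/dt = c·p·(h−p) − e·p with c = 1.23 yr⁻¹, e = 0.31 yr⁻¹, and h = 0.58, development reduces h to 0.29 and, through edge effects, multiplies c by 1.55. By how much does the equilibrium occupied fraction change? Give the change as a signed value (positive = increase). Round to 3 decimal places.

Before: p* = h − e/c = 0.58 − 0.31/1.23 = 0.58 − 0.2520 = 0.3280.
After: c = 1.9065, e = 0.31, h = 0.29; p* = 0.29 − 0.31/1.9065 = 0.1274.
Δp* = 0.1274 − 0.3280 = -0.2006.

-0.201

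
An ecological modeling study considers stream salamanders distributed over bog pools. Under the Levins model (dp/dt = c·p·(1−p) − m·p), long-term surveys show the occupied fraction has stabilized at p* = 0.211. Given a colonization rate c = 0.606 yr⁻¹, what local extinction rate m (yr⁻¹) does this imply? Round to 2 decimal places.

At equilibrium c(1−p*) = m.
m = 0.606 × (1 − 0.211) = 0.606 × 0.7890 = 0.4781.

0.48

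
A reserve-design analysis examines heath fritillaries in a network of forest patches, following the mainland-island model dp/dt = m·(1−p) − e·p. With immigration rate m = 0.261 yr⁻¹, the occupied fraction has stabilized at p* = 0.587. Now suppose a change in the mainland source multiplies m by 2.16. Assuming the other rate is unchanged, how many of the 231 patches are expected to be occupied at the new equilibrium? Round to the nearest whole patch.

174

Balance m(1−p*) = e·p* gives e = m(1−p*)/p* = 0.261×0.41300/0.58700 = 0.18363.
New p* = m/(m+e) = 0.56376/(0.56376+0.18363) = 0.75430.
Expected occupied = 231 × 0.75430 = 174.24 ≈ 174.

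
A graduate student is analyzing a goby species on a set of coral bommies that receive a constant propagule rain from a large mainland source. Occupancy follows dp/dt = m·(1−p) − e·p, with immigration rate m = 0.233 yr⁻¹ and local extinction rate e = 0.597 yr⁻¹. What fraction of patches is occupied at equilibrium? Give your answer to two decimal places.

Setting dp/dt = 0: m − m·p* = e·p*, so m = (m+e)·p*.
p* = m/(m+e) = 0.233/(0.233+0.597) = 0.233/0.8300 = 0.2807.

0.28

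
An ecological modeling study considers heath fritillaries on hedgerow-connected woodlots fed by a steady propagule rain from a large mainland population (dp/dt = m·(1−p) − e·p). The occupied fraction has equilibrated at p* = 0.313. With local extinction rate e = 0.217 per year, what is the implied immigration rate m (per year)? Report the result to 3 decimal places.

At equilibrium m(1−p*) = e·p*, so m = e·p*/(1−p*).
m = 0.217 × 0.313 / 0.6870 = 0.0679/0.6870 = 0.0989.

0.099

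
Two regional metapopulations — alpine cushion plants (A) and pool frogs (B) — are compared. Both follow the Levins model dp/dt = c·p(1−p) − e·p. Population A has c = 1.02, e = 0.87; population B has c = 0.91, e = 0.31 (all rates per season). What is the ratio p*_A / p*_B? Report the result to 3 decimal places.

0.223

A: p*_A = 1 − 0.87/1.02 = 0.1471.
B: p*_B = 1 − 0.31/0.91 = 0.6593.
p*_A / p*_B = 0.1471/0.6593 = 0.2230.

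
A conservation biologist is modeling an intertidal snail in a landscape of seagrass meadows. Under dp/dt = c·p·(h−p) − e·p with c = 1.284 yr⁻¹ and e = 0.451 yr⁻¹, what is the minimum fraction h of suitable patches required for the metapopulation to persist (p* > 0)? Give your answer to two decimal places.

0.35

p* = h − e/c is positive only when h > e/c.
h_min = e/c = 0.451/1.284 = 0.3512.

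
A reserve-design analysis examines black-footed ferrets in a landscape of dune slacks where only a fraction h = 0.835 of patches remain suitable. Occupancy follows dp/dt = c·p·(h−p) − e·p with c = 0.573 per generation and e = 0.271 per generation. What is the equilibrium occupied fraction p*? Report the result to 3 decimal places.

0.362

Setting dp/dt = 0 and dividing by p* gives c·(h−p*) = e.
So p* = h − e/c = 0.835 − 0.271/0.573 = 0.835 − 0.4729 = 0.3621.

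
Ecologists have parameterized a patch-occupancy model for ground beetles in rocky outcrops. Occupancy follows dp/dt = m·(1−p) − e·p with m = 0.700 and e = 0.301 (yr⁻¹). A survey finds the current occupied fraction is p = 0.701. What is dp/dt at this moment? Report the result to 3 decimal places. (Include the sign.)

-0.002

Colonization term: m·(1−p) = 0.700×0.2990 = 0.20930.
Extinction term: e·p = 0.21100.
dp/dt = 0.20930 − 0.21100 = -0.00170.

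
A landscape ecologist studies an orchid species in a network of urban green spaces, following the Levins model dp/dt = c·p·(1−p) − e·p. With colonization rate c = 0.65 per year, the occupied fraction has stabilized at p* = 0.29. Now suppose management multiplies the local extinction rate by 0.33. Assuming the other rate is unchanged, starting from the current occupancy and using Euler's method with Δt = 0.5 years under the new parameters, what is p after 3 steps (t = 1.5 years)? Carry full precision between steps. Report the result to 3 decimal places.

0.429

Balance c(1−p*) = e gives e = 0.65×(1 − 0.29000) = 0.46150.
Starting from p₀ = 0.29000; update p ← p + (dp/dt)·Δt with the new parameters.
  1  |  dp/dt·Δt = +0.044835  |  p_1 = 0.334835
  2  |  dp/dt·Δt = +0.046887  |  p_2 = 0.381722
  3  |  dp/dt·Δt = +0.047636  |  p_3 = 0.429358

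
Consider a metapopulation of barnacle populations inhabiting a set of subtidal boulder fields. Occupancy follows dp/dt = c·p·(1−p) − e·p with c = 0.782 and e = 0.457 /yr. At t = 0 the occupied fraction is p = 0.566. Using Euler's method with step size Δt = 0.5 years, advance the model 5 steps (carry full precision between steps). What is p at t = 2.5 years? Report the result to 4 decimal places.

0.4645

Update rule: p ← p + [c·p·(1−p) − e·p]·Δt with Δt = 0.5.
p: 0.56600 → 0.53272  (Δp = -0.03328)
p: 0.53272 → 0.50832  (Δp = -0.02439)
p: 0.50832 → 0.48989  (Δp = -0.01843)
p: 0.48989 → 0.47566  (Δp = -0.01423)
p: 0.47566 → 0.46449  (Δp = -0.01117)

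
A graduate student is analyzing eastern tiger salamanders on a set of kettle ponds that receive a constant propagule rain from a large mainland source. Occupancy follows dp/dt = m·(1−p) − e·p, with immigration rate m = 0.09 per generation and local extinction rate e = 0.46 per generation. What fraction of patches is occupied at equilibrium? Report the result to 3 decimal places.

Setting dp/dt = 0: m − m·p* = e·p*, so m = (m+e)·p*.
p* = m/(m+e) = 0.09/(0.09+0.46) = 0.09/0.5500 = 0.1636.

0.164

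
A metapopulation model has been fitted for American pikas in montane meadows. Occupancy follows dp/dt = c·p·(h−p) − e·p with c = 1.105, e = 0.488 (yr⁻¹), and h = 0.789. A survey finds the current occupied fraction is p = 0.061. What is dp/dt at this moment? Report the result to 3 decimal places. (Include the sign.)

0.019

Colonization term: c·p·(h−p) = 1.105×0.061×0.7280 = 0.04907.
Extinction term: e·p = 0.02977.
dp/dt = 0.04907 − 0.02977 = 0.01930.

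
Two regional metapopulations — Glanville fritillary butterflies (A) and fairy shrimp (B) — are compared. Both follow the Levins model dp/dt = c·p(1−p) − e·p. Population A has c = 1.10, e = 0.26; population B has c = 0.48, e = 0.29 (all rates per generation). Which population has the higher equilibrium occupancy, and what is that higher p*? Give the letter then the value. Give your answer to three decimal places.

A, 0.764

A: p*_A = 1 − 0.26/1.10 = 0.7636.
B: p*_B = 1 − 0.29/0.48 = 0.3958.
A is higher at 0.7636.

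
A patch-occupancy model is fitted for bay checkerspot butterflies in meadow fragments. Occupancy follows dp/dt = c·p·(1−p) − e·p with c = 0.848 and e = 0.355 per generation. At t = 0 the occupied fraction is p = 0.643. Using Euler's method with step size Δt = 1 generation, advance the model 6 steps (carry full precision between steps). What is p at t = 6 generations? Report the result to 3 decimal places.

Update rule: p ← p + [c·p·(1−p) − e·p]·Δt with Δt = 1.
p: 0.64300 → 0.60939  (Δp = -0.03361)
p: 0.60939 → 0.59491  (Δp = -0.01448)
p: 0.59491 → 0.58808  (Δp = -0.00683)
p: 0.58808 → 0.58473  (Δp = -0.00335)
p: 0.58473 → 0.58306  (Δp = -0.00167)
p: 0.58306 → 0.58223  (Δp = -0.00084)

0.582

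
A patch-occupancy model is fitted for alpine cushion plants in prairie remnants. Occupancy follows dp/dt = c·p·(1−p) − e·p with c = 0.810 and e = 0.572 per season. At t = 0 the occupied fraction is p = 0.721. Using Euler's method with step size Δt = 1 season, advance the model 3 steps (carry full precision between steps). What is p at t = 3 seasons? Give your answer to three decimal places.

Update rule: p ← p + [c·p·(1−p) − e·p]·Δt with Δt = 1.
p: 0.72100 → 0.47153  (Δp = -0.24947)
p: 0.47153 → 0.40366  (Δp = -0.06787)
p: 0.40366 → 0.36775  (Δp = -0.03591)

0.368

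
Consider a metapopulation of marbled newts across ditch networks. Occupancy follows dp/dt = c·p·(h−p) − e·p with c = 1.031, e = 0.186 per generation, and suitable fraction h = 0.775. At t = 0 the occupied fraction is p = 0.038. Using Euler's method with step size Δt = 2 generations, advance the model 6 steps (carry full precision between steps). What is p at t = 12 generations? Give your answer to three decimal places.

0.594

Update rule: p ← p + [c·p·(h−p) − e·p]·Δt with Δt = 2.
p: 0.03800 → 0.08161  (Δp = +0.04361)
p: 0.08161 → 0.16794  (Δp = +0.08633)
p: 0.16794 → 0.31569  (Δp = +0.14775)
p: 0.31569 → 0.49724  (Δp = +0.18155)
p: 0.49724 → 0.59706  (Δp = +0.09982)
p: 0.59706 → 0.59402  (Δp = -0.00303)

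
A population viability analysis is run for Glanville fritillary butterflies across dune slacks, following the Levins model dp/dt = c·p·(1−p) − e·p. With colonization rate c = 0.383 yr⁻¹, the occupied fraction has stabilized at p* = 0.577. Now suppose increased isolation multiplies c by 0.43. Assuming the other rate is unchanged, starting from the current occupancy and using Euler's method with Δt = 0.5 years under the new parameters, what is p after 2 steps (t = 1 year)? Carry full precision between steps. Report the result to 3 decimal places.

0.526

Balance c(1−p*) = e gives e = 0.383×(1 − 0.57700) = 0.16201.
Starting from p₀ = 0.57700; update p ← p + (dp/dt)·Δt with the new parameters.
step 1: Δp = -0.02664, p = 0.55036
step 2: Δp = -0.02420, p = 0.52615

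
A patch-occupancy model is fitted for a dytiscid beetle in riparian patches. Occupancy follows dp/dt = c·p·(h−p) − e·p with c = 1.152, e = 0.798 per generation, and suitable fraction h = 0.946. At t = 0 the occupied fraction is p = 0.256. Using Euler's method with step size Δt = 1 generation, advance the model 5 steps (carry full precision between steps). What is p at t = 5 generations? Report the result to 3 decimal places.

0.254

Update rule: p ← p + [c·p·(h−p) − e·p]·Δt with Δt = 1.
p: 0.25600 → 0.25520  (Δp = -0.00080)
p: 0.25520 → 0.25464  (Δp = -0.00056)
p: 0.25464 → 0.25424  (Δp = -0.00040)
p: 0.25424 → 0.25397  (Δp = -0.00028)
p: 0.25397 → 0.25377  (Δp = -0.00020)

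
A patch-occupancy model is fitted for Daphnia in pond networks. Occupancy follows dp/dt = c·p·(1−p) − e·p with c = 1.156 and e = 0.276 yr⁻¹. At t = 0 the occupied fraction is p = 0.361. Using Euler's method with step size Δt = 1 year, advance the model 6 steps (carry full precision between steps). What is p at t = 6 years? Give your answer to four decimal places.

Update rule: p ← p + [c·p·(1−p) − e·p]·Δt with Δt = 1.
  1  |  dp/dt·Δt = +0.167029  |  p_1 = 0.528029
  2  |  dp/dt·Δt = +0.142356  |  p_2 = 0.670385
  3  |  dp/dt·Δt = +0.070414  |  p_3 = 0.740799
  4  |  dp/dt·Δt = +0.017510  |  p_4 = 0.758309
  5  |  dp/dt·Δt = +0.002575  |  p_5 = 0.760883
  6  |  dp/dt·Δt = +0.000319  |  p_6 = 0.761202

0.7612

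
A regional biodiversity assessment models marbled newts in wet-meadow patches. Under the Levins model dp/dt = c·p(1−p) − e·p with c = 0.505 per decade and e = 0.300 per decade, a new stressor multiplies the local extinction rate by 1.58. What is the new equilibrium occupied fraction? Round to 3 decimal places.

Before: p* = 1 − 0.300/0.505 = 0.4059.
After the change, c = 0.505, e = 0.474, so p* = 1 − 0.474/0.505 = 0.0614.

0.061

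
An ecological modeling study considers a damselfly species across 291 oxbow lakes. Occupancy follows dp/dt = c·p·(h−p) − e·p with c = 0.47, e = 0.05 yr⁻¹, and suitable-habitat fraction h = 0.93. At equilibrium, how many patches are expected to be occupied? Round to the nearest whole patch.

240

p* = h − e/c = 0.93 − 0.1064 = 0.8236.
Expected occupied patches = N × p* = 291 × 0.8236 = 239.67 ≈ 240.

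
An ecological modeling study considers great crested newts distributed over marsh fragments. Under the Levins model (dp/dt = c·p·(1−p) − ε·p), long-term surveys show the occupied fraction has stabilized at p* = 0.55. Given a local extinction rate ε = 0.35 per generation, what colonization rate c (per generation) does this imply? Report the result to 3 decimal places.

At equilibrium c(1−p*) = ε, so c = ε/(1−p*).
c = 0.35/(1 − 0.55) = 0.35/0.4500 = 0.7778.

0.778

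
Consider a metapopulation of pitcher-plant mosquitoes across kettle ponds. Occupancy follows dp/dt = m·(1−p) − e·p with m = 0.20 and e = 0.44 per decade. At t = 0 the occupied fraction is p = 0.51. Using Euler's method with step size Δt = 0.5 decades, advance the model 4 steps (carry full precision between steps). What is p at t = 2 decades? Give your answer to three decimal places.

0.355

Update rule: p ← p + [m·(1−p) − e·p]·Δt with Δt = 0.5.
t = 0.5: p = 0.51000 + (-0.06320) = 0.44680
t = 1: p = 0.44680 + (-0.04298) = 0.40382
t = 1.5: p = 0.40382 + (-0.02922) = 0.37460
t = 2: p = 0.37460 + (-0.01987) = 0.35473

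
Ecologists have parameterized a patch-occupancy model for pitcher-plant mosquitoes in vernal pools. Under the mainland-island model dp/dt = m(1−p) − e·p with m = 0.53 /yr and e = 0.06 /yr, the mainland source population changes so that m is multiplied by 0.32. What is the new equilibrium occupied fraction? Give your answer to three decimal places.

0.739

Before: p* = 0.53/(0.53+0.06) = 0.8983.
After: m = 0.1696, e = 0.06; p* = 0.1696/0.2296 = 0.7387.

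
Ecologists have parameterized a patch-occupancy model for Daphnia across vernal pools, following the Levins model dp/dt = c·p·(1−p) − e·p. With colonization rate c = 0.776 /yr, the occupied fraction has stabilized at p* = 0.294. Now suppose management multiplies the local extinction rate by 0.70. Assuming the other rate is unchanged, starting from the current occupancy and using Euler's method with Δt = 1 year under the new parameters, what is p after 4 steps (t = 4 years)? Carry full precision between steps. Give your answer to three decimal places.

Balance c(1−p*) = e gives e = 0.776×(1 − 0.29400) = 0.54786.
Starting from p₀ = 0.29400; update p ← p + (dp/dt)·Δt with the new parameters.
step 1: Δp = +0.04832, p = 0.34232
step 2: Δp = +0.04343, p = 0.38575
step 3: Δp = +0.03594, p = 0.42168
step 4: Δp = +0.02752, p = 0.44921

0.449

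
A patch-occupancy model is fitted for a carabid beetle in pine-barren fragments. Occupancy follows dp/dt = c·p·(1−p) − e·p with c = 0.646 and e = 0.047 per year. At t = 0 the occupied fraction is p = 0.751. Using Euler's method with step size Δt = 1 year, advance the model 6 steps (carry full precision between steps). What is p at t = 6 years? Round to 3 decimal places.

0.926

Update rule: p ← p + [c·p·(1−p) − e·p]·Δt with Δt = 1.
  1  |  dp/dt·Δt = +0.085504  |  p_1 = 0.836504
  2  |  dp/dt·Δt = +0.049034  |  p_2 = 0.885539
  3  |  dp/dt·Δt = +0.023858  |  p_3 = 0.909397
  4  |  dp/dt·Δt = +0.010485  |  p_4 = 0.919882
  5  |  dp/dt·Δt = +0.004375  |  p_5 = 0.924257
  6  |  dp/dt·Δt = +0.001784  |  p_6 = 0.926041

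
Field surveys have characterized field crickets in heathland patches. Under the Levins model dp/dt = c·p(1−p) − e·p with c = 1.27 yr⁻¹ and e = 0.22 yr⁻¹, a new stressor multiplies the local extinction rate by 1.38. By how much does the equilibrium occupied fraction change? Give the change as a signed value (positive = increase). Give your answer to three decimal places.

-0.066

Before: p* = 1 − 0.22/1.27 = 0.8268.
After the change, c = 1.27, e = 0.3036, so p* = 1 − 0.3036/1.27 = 0.7609.
Δp* = 0.7609 − 0.8268 = -0.0658.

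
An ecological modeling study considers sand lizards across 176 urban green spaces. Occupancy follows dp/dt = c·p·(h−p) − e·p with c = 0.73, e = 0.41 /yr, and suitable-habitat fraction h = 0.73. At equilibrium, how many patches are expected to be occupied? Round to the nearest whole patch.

30

p* = h − e/c = 0.73 − 0.5616 = 0.1684.
Expected occupied patches = N × p* = 176 × 0.1684 = 29.63 ≈ 30.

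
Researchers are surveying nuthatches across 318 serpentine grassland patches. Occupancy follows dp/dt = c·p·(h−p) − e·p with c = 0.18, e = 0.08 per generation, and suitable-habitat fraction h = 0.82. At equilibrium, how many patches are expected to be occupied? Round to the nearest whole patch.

119

p* = h − e/c = 0.82 − 0.4444 = 0.3756.
Expected occupied patches = N × p* = 318 × 0.3756 = 119.43 ≈ 119.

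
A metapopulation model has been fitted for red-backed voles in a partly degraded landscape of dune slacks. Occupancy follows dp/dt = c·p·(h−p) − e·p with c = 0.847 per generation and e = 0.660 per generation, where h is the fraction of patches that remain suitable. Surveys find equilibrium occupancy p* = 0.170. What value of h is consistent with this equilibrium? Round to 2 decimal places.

At equilibrium c(h−p*) = e, so h = p* + e/c.
h = 0.170 + 0.660/0.847 = 0.170 + 0.7792 = 0.9492.

0.95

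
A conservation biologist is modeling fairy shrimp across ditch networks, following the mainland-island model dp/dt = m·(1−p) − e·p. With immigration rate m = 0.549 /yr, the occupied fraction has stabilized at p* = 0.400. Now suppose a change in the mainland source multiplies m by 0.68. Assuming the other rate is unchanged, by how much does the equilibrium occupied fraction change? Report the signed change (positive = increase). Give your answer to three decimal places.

Balance m(1−p*) = e·p* gives e = m(1−p*)/p* = 0.549×0.60000/0.40000 = 0.82350.
New p* = m/(m+e) = 0.37332/(0.37332+0.82350) = 0.31193.
Δp* = 0.31193 − 0.40000 = -0.08807.

-0.088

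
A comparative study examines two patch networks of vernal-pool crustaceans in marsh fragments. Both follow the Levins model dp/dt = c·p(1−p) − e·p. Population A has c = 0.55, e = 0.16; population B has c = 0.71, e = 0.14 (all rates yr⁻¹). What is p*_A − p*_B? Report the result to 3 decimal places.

A: p*_A = 1 − 0.16/0.55 = 0.7091.
B: p*_B = 1 − 0.14/0.71 = 0.8028.
p*_A − p*_B = 0.7091 − 0.8028 = -0.0937.

-0.094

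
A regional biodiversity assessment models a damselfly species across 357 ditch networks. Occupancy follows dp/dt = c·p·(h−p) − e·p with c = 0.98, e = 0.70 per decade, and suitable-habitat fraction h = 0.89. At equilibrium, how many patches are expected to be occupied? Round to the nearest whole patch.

63

p* = h − e/c = 0.89 − 0.7143 = 0.1757.
Expected occupied patches = N × p* = 357 × 0.1757 = 62.73 ≈ 63.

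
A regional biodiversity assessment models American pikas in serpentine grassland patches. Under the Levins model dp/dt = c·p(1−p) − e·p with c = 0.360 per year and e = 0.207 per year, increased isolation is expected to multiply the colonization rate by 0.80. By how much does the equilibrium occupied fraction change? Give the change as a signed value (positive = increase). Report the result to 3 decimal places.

-0.144

Before: p* = 1 − 0.207/0.360 = 0.4250.
After the change, c = 0.288, e = 0.207, so p* = 1 − 0.207/0.288 = 0.2812.
Δp* = 0.2812 − 0.4250 = -0.1438.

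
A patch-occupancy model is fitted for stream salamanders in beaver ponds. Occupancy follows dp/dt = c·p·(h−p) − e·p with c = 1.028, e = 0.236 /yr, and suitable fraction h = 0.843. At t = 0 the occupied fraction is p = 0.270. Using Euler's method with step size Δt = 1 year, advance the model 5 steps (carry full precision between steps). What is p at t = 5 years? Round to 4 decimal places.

0.5983

Update rule: p ← p + [c·p·(h−p) − e·p]·Δt with Δt = 1.
p: 0.27000 → 0.36532  (Δp = +0.09532)
p: 0.36532 → 0.45850  (Δp = +0.09318)
p: 0.45850 → 0.53152  (Δp = +0.07302)
p: 0.53152 → 0.57628  (Δp = +0.04475)
p: 0.57628 → 0.59829  (Δp = +0.02201)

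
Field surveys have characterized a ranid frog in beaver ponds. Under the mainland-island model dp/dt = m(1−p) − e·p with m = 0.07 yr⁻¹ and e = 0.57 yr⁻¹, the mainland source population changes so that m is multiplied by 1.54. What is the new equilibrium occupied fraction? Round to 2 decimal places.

Before: p* = 0.07/(0.07+0.57) = 0.1094.
After: m = 0.1078, e = 0.57; p* = 0.1078/0.6778 = 0.1590.

0.16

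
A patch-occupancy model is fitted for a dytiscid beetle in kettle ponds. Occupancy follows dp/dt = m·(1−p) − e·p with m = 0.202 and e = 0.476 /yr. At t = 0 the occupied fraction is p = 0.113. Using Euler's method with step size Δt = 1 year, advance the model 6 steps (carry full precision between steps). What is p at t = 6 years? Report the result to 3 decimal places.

0.298

Update rule: p ← p + [m·(1−p) − e·p]·Δt with Δt = 1.
  1  |  dp/dt·Δt = +0.125386  |  p_1 = 0.238386
  2  |  dp/dt·Δt = +0.040374  |  p_2 = 0.278760
  3  |  dp/dt·Δt = +0.013001  |  p_3 = 0.291761
  4  |  dp/dt·Δt = +0.004186  |  p_4 = 0.295947
  5  |  dp/dt·Δt = +0.001348  |  p_5 = 0.297295
  6  |  dp/dt·Δt = +0.000434  |  p_6 = 0.297729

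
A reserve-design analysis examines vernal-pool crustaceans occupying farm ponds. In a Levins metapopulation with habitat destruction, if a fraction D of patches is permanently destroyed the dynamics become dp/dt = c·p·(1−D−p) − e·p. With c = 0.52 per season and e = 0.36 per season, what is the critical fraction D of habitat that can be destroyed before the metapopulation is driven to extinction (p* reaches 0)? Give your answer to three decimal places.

The nontrivial equilibrium is p* = (1−D) − e/c; extinction occurs when this hits zero.
So D_crit = 1 − e/c = 1 − 0.36/0.52 = 1 − 0.6923 = 0.3077.
This equals the undisturbed p*, a classic result of Lande's extension.

0.308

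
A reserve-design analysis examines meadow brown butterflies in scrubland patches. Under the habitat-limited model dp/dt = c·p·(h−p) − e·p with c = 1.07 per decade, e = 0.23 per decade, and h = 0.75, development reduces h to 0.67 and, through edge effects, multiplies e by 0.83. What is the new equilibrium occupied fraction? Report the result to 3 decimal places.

Before: p* = h − e/c = 0.75 − 0.23/1.07 = 0.75 − 0.2150 = 0.5350.
After: c = 1.07, e = 0.1909, h = 0.67; p* = 0.67 − 0.1909/1.07 = 0.4916.

0.492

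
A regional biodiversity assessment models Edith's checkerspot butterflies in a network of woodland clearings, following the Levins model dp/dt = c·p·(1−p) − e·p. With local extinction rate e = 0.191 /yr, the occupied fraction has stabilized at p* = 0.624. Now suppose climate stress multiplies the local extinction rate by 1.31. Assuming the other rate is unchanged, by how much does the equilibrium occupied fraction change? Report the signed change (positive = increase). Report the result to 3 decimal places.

Balance c(1−p*) = e gives c = e/(1 − 0.62400) = 0.191/0.37600 = 0.50798.
New p* = 1 − e/c = 1 − 0.25021/0.50798 = 0.50744.
Δp* = 0.50744 − 0.62400 = -0.11656.

-0.117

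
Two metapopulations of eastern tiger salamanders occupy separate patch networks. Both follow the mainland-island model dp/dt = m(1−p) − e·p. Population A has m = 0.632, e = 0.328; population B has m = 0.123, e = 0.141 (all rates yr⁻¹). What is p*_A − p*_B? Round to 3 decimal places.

0.192

A: p*_A = m/(m+e) = 0.632/0.9600 = 0.6583.
B: p*_B = 0.123/0.2640 = 0.4659.
p*_A − p*_B = 0.6583 − 0.4659 = 0.1924.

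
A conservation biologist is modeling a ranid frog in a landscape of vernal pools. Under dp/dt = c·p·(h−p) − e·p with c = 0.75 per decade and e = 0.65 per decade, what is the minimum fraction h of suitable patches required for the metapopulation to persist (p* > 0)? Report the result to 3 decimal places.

p* = h − e/c is positive only when h > e/c.
h_min = e/c = 0.65/0.75 = 0.8667.

0.867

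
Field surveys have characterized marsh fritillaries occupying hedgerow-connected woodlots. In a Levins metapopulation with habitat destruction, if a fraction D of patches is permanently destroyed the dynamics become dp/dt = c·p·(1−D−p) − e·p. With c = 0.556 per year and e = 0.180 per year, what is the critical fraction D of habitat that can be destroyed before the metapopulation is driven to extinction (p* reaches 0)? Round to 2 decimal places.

The nontrivial equilibrium is p* = (1−D) − e/c; extinction occurs when this hits zero.
So D_crit = 1 − e/c = 1 − 0.180/0.556 = 1 − 0.3237 = 0.6763.
Note this equals the original equilibrium occupancy — the Levins extinction-debt result.

0.68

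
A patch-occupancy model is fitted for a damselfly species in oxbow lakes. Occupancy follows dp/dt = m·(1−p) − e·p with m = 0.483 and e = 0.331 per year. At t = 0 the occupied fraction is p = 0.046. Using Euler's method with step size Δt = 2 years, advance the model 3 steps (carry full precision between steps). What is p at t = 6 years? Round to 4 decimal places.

0.7289

Update rule: p ← p + [m·(1−p) − e·p]·Δt with Δt = 2.
p: 0.04600 → 0.93711  (Δp = +0.89111)
p: 0.93711 → 0.37749  (Δp = -0.55962)
p: 0.37749 → 0.72893  (Δp = +0.35144)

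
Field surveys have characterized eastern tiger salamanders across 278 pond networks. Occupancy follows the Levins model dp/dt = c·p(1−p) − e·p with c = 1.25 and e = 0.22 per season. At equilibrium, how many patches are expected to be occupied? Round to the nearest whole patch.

p* = 1 − e/c = 1 − 0.22/1.25 = 0.8240.
Expected occupied patches = N × p* = 278 × 0.8240 = 229.07 ≈ 229.

229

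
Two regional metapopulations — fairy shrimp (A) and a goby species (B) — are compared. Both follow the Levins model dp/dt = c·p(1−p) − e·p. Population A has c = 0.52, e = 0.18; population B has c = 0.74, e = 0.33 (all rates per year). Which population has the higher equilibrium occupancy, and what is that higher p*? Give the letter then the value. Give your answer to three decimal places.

A: p*_A = 1 − 0.18/0.52 = 0.6538.
B: p*_B = 1 − 0.33/0.74 = 0.5541.
A is higher at 0.6538.

A, 0.654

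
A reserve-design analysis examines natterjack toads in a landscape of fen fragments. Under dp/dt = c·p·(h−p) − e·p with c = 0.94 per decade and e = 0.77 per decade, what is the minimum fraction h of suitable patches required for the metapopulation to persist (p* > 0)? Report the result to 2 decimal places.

0.82

p* = h − e/c is positive only when h > e/c.
h_min = e/c = 0.77/0.94 = 0.8191.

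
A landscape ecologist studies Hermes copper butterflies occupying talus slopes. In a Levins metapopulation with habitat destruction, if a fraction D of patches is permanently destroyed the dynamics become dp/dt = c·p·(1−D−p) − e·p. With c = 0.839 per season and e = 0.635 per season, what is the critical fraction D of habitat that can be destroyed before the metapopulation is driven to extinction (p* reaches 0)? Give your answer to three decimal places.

0.243

The nontrivial equilibrium is p* = (1−D) − e/c; extinction occurs when this hits zero.
So D_crit = 1 − e/c = 1 − 0.635/0.839 = 1 − 0.7569 = 0.2431.
Note this equals the original equilibrium occupancy — the Levins extinction-debt result.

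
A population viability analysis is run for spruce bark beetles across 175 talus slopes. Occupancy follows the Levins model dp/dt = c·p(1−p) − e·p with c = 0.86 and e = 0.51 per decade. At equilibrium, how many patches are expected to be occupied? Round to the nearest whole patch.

71

p* = 1 − e/c = 1 − 0.51/0.86 = 0.4070.
Expected occupied patches = N × p* = 175 × 0.4070 = 71.22 ≈ 71.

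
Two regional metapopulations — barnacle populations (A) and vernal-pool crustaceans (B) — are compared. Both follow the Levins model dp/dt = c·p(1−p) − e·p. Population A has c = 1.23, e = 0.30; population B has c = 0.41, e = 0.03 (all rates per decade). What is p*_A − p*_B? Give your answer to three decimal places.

A: p*_A = 1 − 0.30/1.23 = 0.7561.
B: p*_B = 1 − 0.03/0.41 = 0.9268.
p*_A − p*_B = 0.7561 − 0.9268 = -0.1707.

-0.171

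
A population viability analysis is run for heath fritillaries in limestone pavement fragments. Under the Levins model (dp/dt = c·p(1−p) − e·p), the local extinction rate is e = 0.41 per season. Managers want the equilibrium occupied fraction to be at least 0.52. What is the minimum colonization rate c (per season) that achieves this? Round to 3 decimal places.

p* = 1 − e/c ≥ 0.52 requires e/c ≤ 0.4800, i.e. c ≥ e/0.4800.
c_min = 0.41/0.4800 = 0.8542.

0.854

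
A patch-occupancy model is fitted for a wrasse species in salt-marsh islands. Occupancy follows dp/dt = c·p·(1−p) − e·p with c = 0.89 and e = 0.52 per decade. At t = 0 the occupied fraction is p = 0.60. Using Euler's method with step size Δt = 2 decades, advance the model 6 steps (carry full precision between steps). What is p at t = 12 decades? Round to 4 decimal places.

Update rule: p ← p + [c·p·(1−p) − e·p]·Δt with Δt = 2.
t = 2: p = 0.60000 + (-0.19680) = 0.40320
t = 4: p = 0.40320 + (+0.00899) = 0.41219
t = 6: p = 0.41219 + (+0.00260) = 0.41479
t = 8: p = 0.41479 + (+0.00070) = 0.41548
t = 10: p = 0.41548 + (+0.00018) = 0.41567
t = 12: p = 0.41567 + (+0.00005) = 0.41571

0.4157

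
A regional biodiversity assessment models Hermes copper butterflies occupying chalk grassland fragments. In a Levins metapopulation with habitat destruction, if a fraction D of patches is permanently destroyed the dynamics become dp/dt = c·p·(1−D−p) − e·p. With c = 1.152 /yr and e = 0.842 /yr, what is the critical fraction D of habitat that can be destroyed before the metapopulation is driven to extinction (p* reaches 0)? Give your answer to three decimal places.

The nontrivial equilibrium is p* = (1−D) − e/c; extinction occurs when this hits zero.
So D_crit = 1 − e/c = 1 − 0.842/1.152 = 1 − 0.7309 = 0.2691.
Note this equals the original equilibrium occupancy — the Levins extinction-debt result.

0.269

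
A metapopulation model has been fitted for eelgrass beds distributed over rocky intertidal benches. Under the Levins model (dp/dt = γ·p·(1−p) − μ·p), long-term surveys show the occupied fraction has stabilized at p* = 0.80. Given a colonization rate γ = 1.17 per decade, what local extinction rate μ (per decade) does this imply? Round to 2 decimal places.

At equilibrium γ(1−p*) = μ.
μ = 1.17 × (1 − 0.80) = 1.17 × 0.2000 = 0.2340.

0.23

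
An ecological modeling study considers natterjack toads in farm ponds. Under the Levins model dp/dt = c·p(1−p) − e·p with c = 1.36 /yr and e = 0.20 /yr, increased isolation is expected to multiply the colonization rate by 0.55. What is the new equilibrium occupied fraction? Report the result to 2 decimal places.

Before: p* = 1 − 0.20/1.36 = 0.8529.
After the change, c = 0.748, e = 0.2, so p* = 1 − 0.2/0.748 = 0.7326.

0.73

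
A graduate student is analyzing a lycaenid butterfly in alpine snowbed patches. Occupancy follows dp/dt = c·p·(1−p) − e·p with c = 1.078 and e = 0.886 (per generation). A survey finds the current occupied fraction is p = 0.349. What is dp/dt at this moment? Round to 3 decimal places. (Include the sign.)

-0.064

Colonization term: c·p·(1−p) = 1.078×0.349×0.6510 = 0.24492.
Extinction term: e·p = 0.30921.
dp/dt = 0.24492 − 0.30921 = -0.06429.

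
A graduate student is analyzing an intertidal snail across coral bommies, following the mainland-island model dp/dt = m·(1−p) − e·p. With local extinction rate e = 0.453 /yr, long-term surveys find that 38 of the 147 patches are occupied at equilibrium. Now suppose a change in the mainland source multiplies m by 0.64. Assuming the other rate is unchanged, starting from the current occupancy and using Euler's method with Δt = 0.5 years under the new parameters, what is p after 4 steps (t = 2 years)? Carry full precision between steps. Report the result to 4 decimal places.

0.2032

Observed p* = 38/147 = 0.25850.
Balance m(1−p*) = e·p* gives m = e·p*/(1−p*) = 0.453×0.25850/0.74150 = 0.15793.
Starting from p₀ = 0.25850; update p ← p + (dp/dt)·Δt with the new parameters.
step 1: Δp = -0.02108, p = 0.23743
step 2: Δp = -0.01524, p = 0.22219
step 3: Δp = -0.01102, p = 0.21117
step 4: Δp = -0.00797, p = 0.20320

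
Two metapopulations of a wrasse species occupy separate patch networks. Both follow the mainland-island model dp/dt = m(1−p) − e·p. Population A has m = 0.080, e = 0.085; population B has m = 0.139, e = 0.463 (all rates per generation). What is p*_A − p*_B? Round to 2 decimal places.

0.25

A: p*_A = m/(m+e) = 0.080/0.1650 = 0.4848.
B: p*_B = 0.139/0.6020 = 0.2309.
p*_A − p*_B = 0.4848 − 0.2309 = 0.2540.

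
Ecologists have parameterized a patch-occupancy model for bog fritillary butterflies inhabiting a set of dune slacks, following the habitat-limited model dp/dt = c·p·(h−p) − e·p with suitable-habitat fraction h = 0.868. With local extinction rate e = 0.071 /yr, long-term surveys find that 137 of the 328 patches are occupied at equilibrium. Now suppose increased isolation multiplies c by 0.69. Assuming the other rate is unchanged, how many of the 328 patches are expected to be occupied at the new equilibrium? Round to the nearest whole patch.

Observed p* = 137/328 = 0.41768.
Balance c(h−p*) = e gives c = e/(0.868 − 0.41768) = 0.071/0.45032 = 0.15767.
New p* = 0.868 − e/c = 0.868 − 0.07100/0.10879 = 0.21537.
Expected occupied = 328 × 0.21537 = 70.64 ≈ 71.

71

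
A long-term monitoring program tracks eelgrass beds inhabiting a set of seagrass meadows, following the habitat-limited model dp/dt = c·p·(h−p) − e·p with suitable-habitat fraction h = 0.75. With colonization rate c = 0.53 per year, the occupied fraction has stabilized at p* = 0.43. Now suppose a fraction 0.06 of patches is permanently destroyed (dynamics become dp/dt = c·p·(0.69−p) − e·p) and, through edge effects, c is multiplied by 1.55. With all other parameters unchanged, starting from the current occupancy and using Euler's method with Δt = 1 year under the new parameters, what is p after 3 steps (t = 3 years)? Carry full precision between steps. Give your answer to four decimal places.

Balance c(h−p*) = e gives e = 0.53×(0.75 − 0.43000) = 0.16960.
Starting from p₀ = 0.43000; update p ← p + (dp/dt)·Δt with the new parameters.
t = 1: p = 0.43000 + (+0.01892) = 0.44892
t = 2: p = 0.44892 + (+0.01277) = 0.46169
t = 3: p = 0.46169 + (+0.00829) = 0.46998

0.4700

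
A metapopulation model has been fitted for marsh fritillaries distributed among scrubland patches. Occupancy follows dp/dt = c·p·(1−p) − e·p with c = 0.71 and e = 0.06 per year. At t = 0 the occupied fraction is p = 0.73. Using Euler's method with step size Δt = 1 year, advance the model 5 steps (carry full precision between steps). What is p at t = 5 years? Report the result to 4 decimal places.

Update rule: p ← p + [c·p·(1−p) − e·p]·Δt with Δt = 1.
t = 1: p = 0.73000 + (+0.09614) = 0.82614
t = 2: p = 0.82614 + (+0.05241) = 0.87855
t = 3: p = 0.87855 + (+0.02304) = 0.90159
t = 4: p = 0.90159 + (+0.00890) = 0.91049
t = 5: p = 0.91049 + (+0.00323) = 0.91372

0.9137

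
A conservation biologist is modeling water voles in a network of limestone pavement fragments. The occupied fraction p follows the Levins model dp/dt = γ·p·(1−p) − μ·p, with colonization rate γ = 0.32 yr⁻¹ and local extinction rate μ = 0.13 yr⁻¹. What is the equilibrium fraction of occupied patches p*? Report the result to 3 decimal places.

Setting dp/dt = 0 and dividing through by p* gives γ·(1−p*) = μ.
So p* = 1 − μ/γ = 1 − 0.13/0.32 = 1 − 0.4062 = 0.5938.

0.594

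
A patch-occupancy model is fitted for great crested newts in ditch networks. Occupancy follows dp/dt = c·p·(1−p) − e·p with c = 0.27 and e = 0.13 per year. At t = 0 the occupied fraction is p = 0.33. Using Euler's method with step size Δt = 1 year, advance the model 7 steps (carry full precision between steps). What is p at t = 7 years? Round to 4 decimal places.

Update rule: p ← p + [c·p·(1−p) − e·p]·Δt with Δt = 1.
step 1: Δp = +0.01680, p = 0.34680
step 2: Δp = +0.01608, p = 0.36288
step 3: Δp = +0.01525, p = 0.37813
step 4: Δp = +0.01433, p = 0.39246
step 5: Δp = +0.01336, p = 0.40582
step 6: Δp = +0.01235, p = 0.41817
step 7: Δp = +0.01133, p = 0.42950

0.4295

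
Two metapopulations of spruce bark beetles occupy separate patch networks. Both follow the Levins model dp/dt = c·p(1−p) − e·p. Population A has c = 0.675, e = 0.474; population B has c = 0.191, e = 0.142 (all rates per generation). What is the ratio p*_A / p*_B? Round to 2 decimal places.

A: p*_A = 1 − 0.474/0.675 = 0.2978.
B: p*_B = 1 − 0.142/0.191 = 0.2565.
p*_A / p*_B = 0.2978/0.2565 = 1.1607.

1.16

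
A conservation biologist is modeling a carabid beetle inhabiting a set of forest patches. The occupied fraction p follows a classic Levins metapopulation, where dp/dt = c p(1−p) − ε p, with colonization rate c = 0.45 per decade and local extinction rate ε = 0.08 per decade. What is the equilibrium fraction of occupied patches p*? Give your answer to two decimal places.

Setting dp/dt = 0 and dividing through by p* gives c·(1−p*) = ε.
So p* = 1 − ε/c = 1 − 0.08/0.45 = 1 − 0.1778 = 0.8222.

0.82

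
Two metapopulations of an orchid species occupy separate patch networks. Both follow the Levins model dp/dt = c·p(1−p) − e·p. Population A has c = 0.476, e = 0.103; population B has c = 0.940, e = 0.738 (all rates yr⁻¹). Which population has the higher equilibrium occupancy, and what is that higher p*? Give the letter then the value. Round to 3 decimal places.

A, 0.784

A: p*_A = 1 − 0.103/0.476 = 0.7836.
B: p*_B = 1 − 0.738/0.940 = 0.2149.
A is higher at 0.7836.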